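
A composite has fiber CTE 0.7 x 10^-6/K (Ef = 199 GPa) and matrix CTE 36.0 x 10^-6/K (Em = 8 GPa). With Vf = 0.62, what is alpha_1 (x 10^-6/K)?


E1 = Ef*Vf + Em*(1-Vf) = 126.42
alpha_1 = (alpha_f*Ef*Vf + alpha_m*Em*(1-Vf))/E1 = 1.55 x 10^-6/K

1.55 x 10^-6/K


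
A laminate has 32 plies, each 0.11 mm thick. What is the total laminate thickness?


h = n * t_ply = 32 * 0.11 = 3.52 mm

3.52 mm


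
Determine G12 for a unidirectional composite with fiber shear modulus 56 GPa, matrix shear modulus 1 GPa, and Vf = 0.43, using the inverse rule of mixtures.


1/G12 = Vf/Gf + (1-Vf)/Gm = 0.43/56 + 0.57/1
G12 = 1.73 GPa

1.73 GPa


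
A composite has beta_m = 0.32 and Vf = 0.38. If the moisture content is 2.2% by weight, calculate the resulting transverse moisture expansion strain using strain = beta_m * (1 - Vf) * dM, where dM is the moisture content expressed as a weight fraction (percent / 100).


dM = 2.2/100 = 0.022
strain = beta_m * (1-Vf) * dM = 0.32 * 0.62 * 0.022 = 0.0043648

0.0043648


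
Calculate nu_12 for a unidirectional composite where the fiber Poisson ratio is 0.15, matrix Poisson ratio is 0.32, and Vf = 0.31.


nu_12 = nu_f*Vf + nu_m*(1-Vf) = 0.15*0.31 + 0.32*0.69 = 0.2673

0.2673


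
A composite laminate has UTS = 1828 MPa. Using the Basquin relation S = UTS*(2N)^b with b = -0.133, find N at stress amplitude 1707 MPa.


N = 0.5 * (S/UTS)^(1/b) = 0.5 * (1707/1828)^(1/-0.133) = 0.8368 cycles

0.8368 cycles


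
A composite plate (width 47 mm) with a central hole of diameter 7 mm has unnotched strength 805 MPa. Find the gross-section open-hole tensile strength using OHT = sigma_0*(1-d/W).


OHT = sigma_0*(1-d/W) = 805*(1-7/47) = 685.1 MPa

685.1 MPa


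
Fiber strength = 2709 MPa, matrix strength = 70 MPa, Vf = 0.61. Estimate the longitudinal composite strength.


sigma_1 = sigma_f*Vf + sigma_m*(1-Vf) = 2709*0.61 + 70*0.39 = 1679.8 MPa

1679.8 MPa


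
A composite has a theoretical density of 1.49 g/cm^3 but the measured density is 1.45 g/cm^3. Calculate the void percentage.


Void% = (rho_theo - rho_actual)/rho_theo * 100 = (1.49 - 1.45)/1.49 * 100 = 2.68%

2.68%


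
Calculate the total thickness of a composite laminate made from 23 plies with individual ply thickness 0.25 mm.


h = n * t_ply = 23 * 0.25 = 5.75 mm

5.75 mm


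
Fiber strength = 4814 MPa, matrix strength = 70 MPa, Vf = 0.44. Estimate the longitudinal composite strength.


sigma_1 = sigma_f*Vf + sigma_m*(1-Vf) = 4814*0.44 + 70*0.56 = 2157.4 MPa

2157.4 MPa


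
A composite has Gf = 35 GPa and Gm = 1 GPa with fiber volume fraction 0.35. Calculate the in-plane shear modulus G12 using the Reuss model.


1/G12 = Vf/Gf + (1-Vf)/Gm = 0.35/35 + 0.65/1
G12 = 1.52 GPa

1.52 GPa


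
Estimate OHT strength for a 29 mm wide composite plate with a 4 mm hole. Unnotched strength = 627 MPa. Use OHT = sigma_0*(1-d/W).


OHT = sigma_0*(1-d/W) = 627*(1-4/29) = 540.5 MPa

540.5 MPa


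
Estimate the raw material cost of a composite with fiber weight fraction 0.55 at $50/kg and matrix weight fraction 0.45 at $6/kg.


Cost = cost_f*Wf + cost_m*Wm = 50*0.55 + 6*0.45 = $30.2/kg

$30.2/kg


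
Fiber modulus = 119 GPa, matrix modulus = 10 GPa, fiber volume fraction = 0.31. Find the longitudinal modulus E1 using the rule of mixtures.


E1 = Ef*Vf + Em*(1-Vf) = 119*0.31 + 10*0.69 = 43.79 GPa

43.79 GPa


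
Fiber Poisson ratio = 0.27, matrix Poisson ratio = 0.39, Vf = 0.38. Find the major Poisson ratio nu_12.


nu_12 = nu_f*Vf + nu_m*(1-Vf) = 0.27*0.38 + 0.39*0.62 = 0.3444

0.3444


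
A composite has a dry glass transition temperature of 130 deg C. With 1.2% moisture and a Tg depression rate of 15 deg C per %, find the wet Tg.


Tg_wet = Tg_dry - k*moisture = 130 - 15*1.2 = 112.0 deg C

112.0 deg C


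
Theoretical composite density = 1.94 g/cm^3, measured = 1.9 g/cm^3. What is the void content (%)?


Void% = (rho_theo - rho_actual)/rho_theo * 100 = (1.94 - 1.9)/1.94 * 100 = 2.06%

2.06%


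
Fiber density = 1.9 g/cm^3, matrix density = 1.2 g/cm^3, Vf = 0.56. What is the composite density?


rho_c = rho_f*Vf + rho_m*(1-Vf) = 1.9*0.56 + 1.2*0.44 = 1.592 g/cm^3

1.592 g/cm^3


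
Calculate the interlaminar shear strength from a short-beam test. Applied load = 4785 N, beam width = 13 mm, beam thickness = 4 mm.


ILSS = 3F/(4bh) = 3*4785/(4*13*4) = 69.01 MPa

69.01 MPa


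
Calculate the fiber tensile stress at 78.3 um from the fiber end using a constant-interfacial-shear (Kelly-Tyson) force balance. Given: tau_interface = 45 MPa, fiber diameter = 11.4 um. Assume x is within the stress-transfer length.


Force balance: sigma_f * (pi*d^2/4) = tau * (pi*d) * x  ->  sigma_f = 4 * tau * x / d
sigma_f = 4 * 45 * 78.3 / 11.4 = 1236.3 MPa

1236.3 MPa


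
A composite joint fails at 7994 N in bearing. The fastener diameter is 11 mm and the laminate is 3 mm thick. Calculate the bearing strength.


sigma_br = F/(d*h) = 7994/(11*3) = 242.2 MPa

242.2 MPa


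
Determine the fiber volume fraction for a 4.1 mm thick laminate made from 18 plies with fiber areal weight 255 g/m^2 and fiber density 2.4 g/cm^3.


Vf = n * FAW / (rho_f * h * 1000) = 18 * 255 / (2.4 * 4.1 * 1000) = 0.4665

0.4665


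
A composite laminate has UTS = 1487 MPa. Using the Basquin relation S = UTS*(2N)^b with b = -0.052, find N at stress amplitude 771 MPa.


N = 0.5 * (S/UTS)^(1/b) = 0.5 * (771/1487)^(1/-0.052) = 152993.7421 cycles

152993.7421 cycles


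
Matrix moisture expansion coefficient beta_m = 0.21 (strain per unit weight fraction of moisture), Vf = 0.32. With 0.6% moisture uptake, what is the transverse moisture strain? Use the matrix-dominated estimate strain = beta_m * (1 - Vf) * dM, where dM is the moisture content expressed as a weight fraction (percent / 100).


dM = 0.6/100 = 0.006
strain = beta_m * (1-Vf) * dM = 0.21 * 0.68 * 0.006 = 0.0008568

0.0008568


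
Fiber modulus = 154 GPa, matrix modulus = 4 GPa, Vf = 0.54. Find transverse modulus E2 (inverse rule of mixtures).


1/E2 = Vf/Ef + (1-Vf)/Em = 0.54/154 + 0.46/4
E2 = 8.44 GPa

8.44 GPa


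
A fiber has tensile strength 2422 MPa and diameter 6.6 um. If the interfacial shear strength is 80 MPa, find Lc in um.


Lc = sigma_f * d / (2 * tau_i) = 2422 * 6.6 / (2 * 80) = 99.9 um

99.9 um


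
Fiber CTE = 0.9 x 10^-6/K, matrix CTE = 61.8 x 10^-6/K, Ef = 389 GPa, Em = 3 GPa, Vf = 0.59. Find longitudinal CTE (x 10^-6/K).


E1 = Ef*Vf + Em*(1-Vf) = 230.74
alpha_1 = (alpha_f*Ef*Vf + alpha_m*Em*(1-Vf))/E1 = 1.22 x 10^-6/K

1.22 x 10^-6/K


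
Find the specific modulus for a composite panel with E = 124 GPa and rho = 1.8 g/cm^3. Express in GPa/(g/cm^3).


Specific stiffness = E/rho = 124/1.8 = 68.9 GPa/(g/cm^3)

68.9 GPa/(g/cm^3)


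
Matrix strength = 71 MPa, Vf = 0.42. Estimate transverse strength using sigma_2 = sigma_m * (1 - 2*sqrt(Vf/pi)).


factor = 1 - 2*sqrt(0.42/pi) = 0.2687
sigma_2 = 71 * 0.2687 = 19.08 MPa

19.08 MPa


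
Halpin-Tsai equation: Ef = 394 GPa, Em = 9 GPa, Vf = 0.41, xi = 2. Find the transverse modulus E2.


eta = (Ef/Em - 1)/(Ef/Em + xi) = (43.7778 - 1)/(43.7778 + 2) = 0.9345
E2 = Em*(1+xi*eta*Vf)/(1-eta*Vf) = 25.77 GPa

25.77 GPa


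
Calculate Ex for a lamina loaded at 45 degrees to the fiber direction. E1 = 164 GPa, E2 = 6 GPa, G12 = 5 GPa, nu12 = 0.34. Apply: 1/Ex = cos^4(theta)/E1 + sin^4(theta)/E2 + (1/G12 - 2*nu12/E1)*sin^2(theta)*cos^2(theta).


cos^4(45) = 0.25, sin^4(45) = 0.25, sin^2(45)*cos^2(45) = 0.25
1/G12 - 2*nu12/E1 = 1/5 - 2*0.34/164 = 0.195854 GPa^-1
1/Ex = 0.25/164 + 0.25/6 + 0.195854*0.25 = 0.0921545 GPa^-1
Ex = 10.85 GPa

10.85 GPa


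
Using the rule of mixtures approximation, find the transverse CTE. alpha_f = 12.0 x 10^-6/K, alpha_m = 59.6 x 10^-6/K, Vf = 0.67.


alpha_2 = alpha_f*Vf + alpha_m*(1-Vf) = 12.0*0.67 + 59.6*0.33 = 27.7 x 10^-6/K

27.7 x 10^-6/K


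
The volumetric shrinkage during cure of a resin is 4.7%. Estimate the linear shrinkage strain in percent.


Linear shrinkage ≈ vol_shrink/3 = 4.7/3 = 1.567%

1.567%


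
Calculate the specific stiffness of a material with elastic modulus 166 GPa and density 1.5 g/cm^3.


Specific stiffness = E/rho = 166/1.5 = 110.7 GPa/(g/cm^3)

110.7 GPa/(g/cm^3)


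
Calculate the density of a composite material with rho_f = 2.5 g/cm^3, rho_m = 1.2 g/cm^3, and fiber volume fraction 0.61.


rho_c = rho_f*Vf + rho_m*(1-Vf) = 2.5*0.61 + 1.2*0.39 = 1.993 g/cm^3

1.993 g/cm^3


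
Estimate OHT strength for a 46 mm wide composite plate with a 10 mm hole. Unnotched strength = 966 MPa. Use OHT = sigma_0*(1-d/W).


OHT = sigma_0*(1-d/W) = 966*(1-10/46) = 756.0 MPa

756.0 MPa


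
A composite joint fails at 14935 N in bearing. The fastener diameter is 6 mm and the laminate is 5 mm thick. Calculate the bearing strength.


sigma_br = F/(d*h) = 14935/(6*5) = 497.8 MPa

497.8 MPa


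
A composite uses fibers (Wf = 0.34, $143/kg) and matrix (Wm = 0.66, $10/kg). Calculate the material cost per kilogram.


Cost = cost_f*Wf + cost_m*Wm = 143*0.34 + 10*0.66 = $55.22/kg

$55.22/kg


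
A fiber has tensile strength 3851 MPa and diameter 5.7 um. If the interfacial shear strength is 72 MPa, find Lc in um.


Lc = sigma_f * d / (2 * tau_i) = 3851 * 5.7 / (2 * 72) = 152.4 um

152.4 um


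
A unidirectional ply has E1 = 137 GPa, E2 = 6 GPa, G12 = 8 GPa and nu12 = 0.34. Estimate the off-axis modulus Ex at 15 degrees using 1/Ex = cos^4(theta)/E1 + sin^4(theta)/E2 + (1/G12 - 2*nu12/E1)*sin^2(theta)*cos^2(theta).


cos^4(15) = 0.870513, sin^4(15) = 0.004487, sin^2(15)*cos^2(15) = 0.0625
1/G12 - 2*nu12/E1 = 1/8 - 2*0.34/137 = 0.120036 GPa^-1
1/Ex = 0.870513/137 + 0.004487/6 + 0.120036*0.0625 = 0.0146043 GPa^-1
Ex = 68.47 GPa

68.47 GPa


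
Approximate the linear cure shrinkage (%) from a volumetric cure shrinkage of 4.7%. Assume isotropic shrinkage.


Linear shrinkage ≈ vol_shrink/3 = 4.7/3 = 1.567%

1.567%


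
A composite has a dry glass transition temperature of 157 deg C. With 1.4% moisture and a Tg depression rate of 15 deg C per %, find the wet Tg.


Tg_wet = Tg_dry - k*moisture = 157 - 15*1.4 = 136.0 deg C

136.0 deg C


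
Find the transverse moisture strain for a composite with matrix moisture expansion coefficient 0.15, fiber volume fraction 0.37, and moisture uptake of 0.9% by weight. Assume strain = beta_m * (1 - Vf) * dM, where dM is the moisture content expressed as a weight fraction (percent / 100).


dM = 0.9/100 = 0.009
strain = beta_m * (1-Vf) * dM = 0.15 * 0.63 * 0.009 = 0.0008505

0.0008505


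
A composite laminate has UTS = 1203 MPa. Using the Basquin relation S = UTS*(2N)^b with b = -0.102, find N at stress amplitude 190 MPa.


N = 0.5 * (S/UTS)^(1/b) = 0.5 * (190/1203)^(1/-0.102) = 3.6052e+07 cycles

3.6052e+07 cycles


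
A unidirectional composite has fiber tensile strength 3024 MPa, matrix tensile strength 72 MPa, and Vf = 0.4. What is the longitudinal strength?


sigma_1 = sigma_f*Vf + sigma_m*(1-Vf) = 3024*0.4 + 72*0.6 = 1252.8 MPa

1252.8 MPa


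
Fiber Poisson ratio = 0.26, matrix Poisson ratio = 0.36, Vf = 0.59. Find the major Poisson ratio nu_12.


nu_12 = nu_f*Vf + nu_m*(1-Vf) = 0.26*0.59 + 0.36*0.41 = 0.301

0.301


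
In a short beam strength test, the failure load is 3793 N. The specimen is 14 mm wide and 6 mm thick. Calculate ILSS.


ILSS = 3F/(4bh) = 3*3793/(4*14*6) = 33.87 MPa

33.87 MPa


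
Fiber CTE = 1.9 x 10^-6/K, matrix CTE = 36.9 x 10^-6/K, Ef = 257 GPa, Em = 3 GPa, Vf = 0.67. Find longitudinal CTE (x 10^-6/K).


E1 = Ef*Vf + Em*(1-Vf) = 173.18
alpha_1 = (alpha_f*Ef*Vf + alpha_m*Em*(1-Vf))/E1 = 2.1 x 10^-6/K

2.1 x 10^-6/K


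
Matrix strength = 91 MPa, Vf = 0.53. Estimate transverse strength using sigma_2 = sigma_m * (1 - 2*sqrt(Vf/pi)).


factor = 1 - 2*sqrt(0.53/pi) = 0.1785
sigma_2 = 91 * 0.1785 = 16.25 MPa

16.25 MPa


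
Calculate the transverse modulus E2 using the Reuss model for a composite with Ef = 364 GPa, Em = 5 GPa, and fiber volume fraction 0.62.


1/E2 = Vf/Ef + (1-Vf)/Em = 0.62/364 + 0.38/5
E2 = 12.87 GPa

12.87 GPa


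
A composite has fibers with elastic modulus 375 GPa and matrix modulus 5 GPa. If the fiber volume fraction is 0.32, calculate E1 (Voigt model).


E1 = Ef*Vf + Em*(1-Vf) = 375*0.32 + 5*0.68 = 123.4 GPa

123.4 GPa


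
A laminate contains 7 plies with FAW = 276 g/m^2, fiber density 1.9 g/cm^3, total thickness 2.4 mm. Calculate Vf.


Vf = n * FAW / (rho_f * h * 1000) = 7 * 276 / (1.9 * 2.4 * 1000) = 0.4237

0.4237


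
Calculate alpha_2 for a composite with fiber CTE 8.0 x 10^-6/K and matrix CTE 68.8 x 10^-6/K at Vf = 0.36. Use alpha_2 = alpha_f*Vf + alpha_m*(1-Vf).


alpha_2 = alpha_f*Vf + alpha_m*(1-Vf) = 8.0*0.36 + 68.8*0.64 = 46.9 x 10^-6/K

46.9 x 10^-6/K


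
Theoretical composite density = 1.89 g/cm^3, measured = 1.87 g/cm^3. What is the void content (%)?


Void% = (rho_theo - rho_actual)/rho_theo * 100 = (1.89 - 1.87)/1.89 * 100 = 1.06%

1.06%


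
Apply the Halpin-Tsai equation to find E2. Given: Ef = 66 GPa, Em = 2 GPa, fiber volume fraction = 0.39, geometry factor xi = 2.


eta = (Ef/Em - 1)/(Ef/Em + xi) = (33.0 - 1)/(33.0 + 2) = 0.9143
E2 = Em*(1+xi*eta*Vf)/(1-eta*Vf) = 5.33 GPa

5.33 GPa


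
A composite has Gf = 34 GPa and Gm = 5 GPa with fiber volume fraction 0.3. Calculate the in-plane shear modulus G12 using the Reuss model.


1/G12 = Vf/Gf + (1-Vf)/Gm = 0.3/34 + 0.7/5
G12 = 6.72 GPa

6.72 GPa


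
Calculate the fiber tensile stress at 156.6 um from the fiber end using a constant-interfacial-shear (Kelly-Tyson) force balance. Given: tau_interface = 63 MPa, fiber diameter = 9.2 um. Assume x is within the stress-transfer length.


Force balance: sigma_f * (pi*d^2/4) = tau * (pi*d) * x  ->  sigma_f = 4 * tau * x / d
sigma_f = 4 * 63 * 156.6 / 9.2 = 4289.5 MPa

4289.5 MPa


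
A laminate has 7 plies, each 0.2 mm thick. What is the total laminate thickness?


h = n * t_ply = 7 * 0.2 = 1.4 mm

1.4 mm


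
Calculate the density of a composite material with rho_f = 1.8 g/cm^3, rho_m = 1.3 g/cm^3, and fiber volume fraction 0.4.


rho_c = rho_f*Vf + rho_m*(1-Vf) = 1.8*0.4 + 1.3*0.6 = 1.5 g/cm^3

1.5 g/cm^3


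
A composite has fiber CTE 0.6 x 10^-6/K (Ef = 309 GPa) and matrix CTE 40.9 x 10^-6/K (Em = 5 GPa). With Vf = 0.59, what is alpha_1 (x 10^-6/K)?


E1 = Ef*Vf + Em*(1-Vf) = 184.36
alpha_1 = (alpha_f*Ef*Vf + alpha_m*Em*(1-Vf))/E1 = 1.05 x 10^-6/K

1.05 x 10^-6/K


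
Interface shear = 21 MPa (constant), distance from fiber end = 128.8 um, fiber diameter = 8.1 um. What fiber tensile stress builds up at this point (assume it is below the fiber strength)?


Force balance: sigma_f * (pi*d^2/4) = tau * (pi*d) * x  ->  sigma_f = 4 * tau * x / d
sigma_f = 4 * 21 * 128.8 / 8.1 = 1335.7 MPa

1335.7 MPa


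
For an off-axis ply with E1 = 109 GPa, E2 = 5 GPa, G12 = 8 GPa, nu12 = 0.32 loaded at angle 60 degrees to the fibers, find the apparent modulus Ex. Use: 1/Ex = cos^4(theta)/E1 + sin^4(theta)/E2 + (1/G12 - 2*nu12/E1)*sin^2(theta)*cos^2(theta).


cos^4(60) = 0.0625, sin^4(60) = 0.5625, sin^2(60)*cos^2(60) = 0.1875
1/G12 - 2*nu12/E1 = 1/8 - 2*0.32/109 = 0.119128 GPa^-1
1/Ex = 0.0625/109 + 0.5625/5 + 0.119128*0.1875 = 0.13541 GPa^-1
Ex = 7.38 GPa

7.38 GPa


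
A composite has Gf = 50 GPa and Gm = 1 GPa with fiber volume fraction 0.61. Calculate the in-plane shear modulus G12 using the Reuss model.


1/G12 = Vf/Gf + (1-Vf)/Gm = 0.61/50 + 0.39/1
G12 = 2.49 GPa

2.49 GPa


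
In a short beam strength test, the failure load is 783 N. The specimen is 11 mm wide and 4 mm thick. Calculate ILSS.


ILSS = 3F/(4bh) = 3*783/(4*11*4) = 13.35 MPa

13.35 MPa


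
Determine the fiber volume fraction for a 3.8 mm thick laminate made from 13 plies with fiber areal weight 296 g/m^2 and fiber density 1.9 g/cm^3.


Vf = n * FAW / (rho_f * h * 1000) = 13 * 296 / (1.9 * 3.8 * 1000) = 0.533

0.533


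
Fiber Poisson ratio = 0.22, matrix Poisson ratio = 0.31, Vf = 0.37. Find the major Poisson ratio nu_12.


nu_12 = nu_f*Vf + nu_m*(1-Vf) = 0.22*0.37 + 0.31*0.63 = 0.2767

0.2767


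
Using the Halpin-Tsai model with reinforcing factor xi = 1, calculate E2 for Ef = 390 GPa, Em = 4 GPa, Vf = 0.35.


eta = (Ef/Em - 1)/(Ef/Em + xi) = (97.5 - 1)/(97.5 + 1) = 0.9797
E2 = Em*(1+xi*eta*Vf)/(1-eta*Vf) = 8.17 GPa

8.17 GPa


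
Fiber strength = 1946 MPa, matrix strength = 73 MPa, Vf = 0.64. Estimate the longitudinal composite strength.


sigma_1 = sigma_f*Vf + sigma_m*(1-Vf) = 1946*0.64 + 73*0.36 = 1271.7 MPa

1271.7 MPa


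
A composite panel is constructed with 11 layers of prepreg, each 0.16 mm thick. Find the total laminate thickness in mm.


h = n * t_ply = 11 * 0.16 = 1.76 mm

1.76 mm


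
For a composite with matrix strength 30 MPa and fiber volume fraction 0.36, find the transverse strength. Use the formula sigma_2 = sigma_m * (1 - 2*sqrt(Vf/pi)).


factor = 1 - 2*sqrt(0.36/pi) = 0.323
sigma_2 = 30 * 0.323 = 9.69 MPa

9.69 MPa


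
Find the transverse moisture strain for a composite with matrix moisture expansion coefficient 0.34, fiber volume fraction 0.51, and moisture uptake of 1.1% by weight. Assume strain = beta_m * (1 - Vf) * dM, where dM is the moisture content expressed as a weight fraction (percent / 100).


dM = 1.1/100 = 0.011
strain = beta_m * (1-Vf) * dM = 0.34 * 0.49 * 0.011 = 0.0018326

0.0018326


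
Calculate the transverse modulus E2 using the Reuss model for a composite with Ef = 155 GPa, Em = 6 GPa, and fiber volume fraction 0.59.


1/E2 = Vf/Ef + (1-Vf)/Em = 0.59/155 + 0.41/6
E2 = 13.86 GPa

13.86 GPa


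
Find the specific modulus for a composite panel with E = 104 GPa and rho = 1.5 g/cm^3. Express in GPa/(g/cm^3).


Specific stiffness = E/rho = 104/1.5 = 69.3 GPa/(g/cm^3)

69.3 GPa/(g/cm^3)


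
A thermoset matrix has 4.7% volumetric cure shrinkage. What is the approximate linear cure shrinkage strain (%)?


Linear shrinkage ≈ vol_shrink/3 = 4.7/3 = 1.567%

1.567%


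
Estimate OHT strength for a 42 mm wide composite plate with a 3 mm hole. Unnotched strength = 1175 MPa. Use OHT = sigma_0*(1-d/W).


OHT = sigma_0*(1-d/W) = 1175*(1-3/42) = 1091.1 MPa

1091.1 MPa


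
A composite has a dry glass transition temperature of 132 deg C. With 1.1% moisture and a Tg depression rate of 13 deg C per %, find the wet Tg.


Tg_wet = Tg_dry - k*moisture = 132 - 13*1.1 = 117.7 deg C

117.7 deg C


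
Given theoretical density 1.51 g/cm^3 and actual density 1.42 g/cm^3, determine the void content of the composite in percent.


Void% = (rho_theo - rho_actual)/rho_theo * 100 = (1.51 - 1.42)/1.51 * 100 = 5.96%

5.96%


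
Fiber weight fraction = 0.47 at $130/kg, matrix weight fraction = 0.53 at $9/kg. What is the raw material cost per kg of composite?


Cost = cost_f*Wf + cost_m*Wm = 130*0.47 + 9*0.53 = $65.87/kg

$65.87/kg


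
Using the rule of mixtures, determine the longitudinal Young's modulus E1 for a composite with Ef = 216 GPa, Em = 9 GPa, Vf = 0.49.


E1 = Ef*Vf + Em*(1-Vf) = 216*0.49 + 9*0.51 = 110.43 GPa

110.43 GPa


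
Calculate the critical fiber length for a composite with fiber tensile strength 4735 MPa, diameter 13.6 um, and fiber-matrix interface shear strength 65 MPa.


Lc = sigma_f * d / (2 * tau_i) = 4735 * 13.6 / (2 * 65) = 495.4 um

495.4 um


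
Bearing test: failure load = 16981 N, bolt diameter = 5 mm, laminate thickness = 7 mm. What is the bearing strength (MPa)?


sigma_br = F/(d*h) = 16981/(5*7) = 485.2 MPa

485.2 MPa


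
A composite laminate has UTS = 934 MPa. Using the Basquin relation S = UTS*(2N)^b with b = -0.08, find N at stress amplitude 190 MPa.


N = 0.5 * (S/UTS)^(1/b) = 0.5 * (190/934)^(1/-0.08) = 2.2074e+08 cycles

2.2074e+08 cycles


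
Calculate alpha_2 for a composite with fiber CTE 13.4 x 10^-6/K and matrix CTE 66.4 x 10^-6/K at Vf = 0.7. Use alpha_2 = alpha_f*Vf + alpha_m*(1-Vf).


alpha_2 = alpha_f*Vf + alpha_m*(1-Vf) = 13.4*0.7 + 66.4*0.3 = 29.3 x 10^-6/K

29.3 x 10^-6/K


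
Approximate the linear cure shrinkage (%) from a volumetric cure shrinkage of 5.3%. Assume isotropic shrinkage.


Linear shrinkage ≈ vol_shrink/3 = 5.3/3 = 1.767%

1.767%


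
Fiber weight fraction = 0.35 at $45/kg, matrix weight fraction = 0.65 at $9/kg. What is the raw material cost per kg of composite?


Cost = cost_f*Wf + cost_m*Wm = 45*0.35 + 9*0.65 = $21.6/kg

$21.6/kg


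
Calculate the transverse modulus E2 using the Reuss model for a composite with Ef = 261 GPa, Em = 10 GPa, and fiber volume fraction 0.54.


1/E2 = Vf/Ef + (1-Vf)/Em = 0.54/261 + 0.46/10
E2 = 20.8 GPa

20.8 GPa


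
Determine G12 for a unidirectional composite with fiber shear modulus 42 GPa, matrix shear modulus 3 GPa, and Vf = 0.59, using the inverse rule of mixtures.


1/G12 = Vf/Gf + (1-Vf)/Gm = 0.59/42 + 0.41/3
G12 = 6.64 GPa

6.64 GPa


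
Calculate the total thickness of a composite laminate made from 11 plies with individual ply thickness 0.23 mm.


h = n * t_ply = 11 * 0.23 = 2.53 mm

2.53 mm


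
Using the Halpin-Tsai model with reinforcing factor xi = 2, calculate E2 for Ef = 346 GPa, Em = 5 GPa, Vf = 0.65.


eta = (Ef/Em - 1)/(Ef/Em + xi) = (69.2 - 1)/(69.2 + 2) = 0.9579
E2 = Em*(1+xi*eta*Vf)/(1-eta*Vf) = 29.75 GPa

29.75 GPa


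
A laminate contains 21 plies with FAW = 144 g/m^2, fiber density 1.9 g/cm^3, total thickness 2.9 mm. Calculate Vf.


Vf = n * FAW / (rho_f * h * 1000) = 21 * 144 / (1.9 * 2.9 * 1000) = 0.5488

0.5488


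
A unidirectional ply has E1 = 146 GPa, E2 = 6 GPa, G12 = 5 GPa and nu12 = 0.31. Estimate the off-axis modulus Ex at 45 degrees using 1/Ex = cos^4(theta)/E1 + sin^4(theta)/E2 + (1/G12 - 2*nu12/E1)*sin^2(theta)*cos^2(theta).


cos^4(45) = 0.25, sin^4(45) = 0.25, sin^2(45)*cos^2(45) = 0.25
1/G12 - 2*nu12/E1 = 1/5 - 2*0.31/146 = 0.195753 GPa^-1
1/Ex = 0.25/146 + 0.25/6 + 0.195753*0.25 = 0.0923174 GPa^-1
Ex = 10.83 GPa

10.83 GPa


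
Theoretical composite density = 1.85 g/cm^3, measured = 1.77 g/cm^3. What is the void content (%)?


Void% = (rho_theo - rho_actual)/rho_theo * 100 = (1.85 - 1.77)/1.85 * 100 = 4.32%

4.32%


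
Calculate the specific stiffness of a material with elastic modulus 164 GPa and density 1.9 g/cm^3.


Specific stiffness = E/rho = 164/1.9 = 86.3 GPa/(g/cm^3)

86.3 GPa/(g/cm^3)


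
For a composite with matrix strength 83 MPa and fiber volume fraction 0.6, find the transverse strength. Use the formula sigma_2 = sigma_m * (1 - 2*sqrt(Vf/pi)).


factor = 1 - 2*sqrt(0.6/pi) = 0.126
sigma_2 = 83 * 0.126 = 10.45 MPa

10.45 MPa


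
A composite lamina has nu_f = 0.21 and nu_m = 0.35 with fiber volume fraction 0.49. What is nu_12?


nu_12 = nu_f*Vf + nu_m*(1-Vf) = 0.21*0.49 + 0.35*0.51 = 0.2814

0.2814


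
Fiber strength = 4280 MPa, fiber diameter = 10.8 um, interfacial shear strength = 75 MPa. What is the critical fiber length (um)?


Lc = sigma_f * d / (2 * tau_i) = 4280 * 10.8 / (2 * 75) = 308.2 um

308.2 um


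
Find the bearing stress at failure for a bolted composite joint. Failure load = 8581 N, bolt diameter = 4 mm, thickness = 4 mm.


sigma_br = F/(d*h) = 8581/(4*4) = 536.3 MPa

536.3 MPa


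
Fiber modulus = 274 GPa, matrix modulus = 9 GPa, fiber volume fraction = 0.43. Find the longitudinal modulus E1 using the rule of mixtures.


E1 = Ef*Vf + Em*(1-Vf) = 274*0.43 + 9*0.57 = 122.95 GPa

122.95 GPa


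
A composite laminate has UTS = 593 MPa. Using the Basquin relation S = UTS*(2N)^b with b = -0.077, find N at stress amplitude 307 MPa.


N = 0.5 * (S/UTS)^(1/b) = 0.5 * (307/593)^(1/-0.077) = 2583.2649 cycles

2583.2649 cycles


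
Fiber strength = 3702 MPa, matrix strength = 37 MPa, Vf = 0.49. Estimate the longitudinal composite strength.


sigma_1 = sigma_f*Vf + sigma_m*(1-Vf) = 3702*0.49 + 37*0.51 = 1832.9 MPa

1832.9 MPa


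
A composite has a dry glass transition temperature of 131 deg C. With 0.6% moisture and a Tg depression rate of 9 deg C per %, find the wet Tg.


Tg_wet = Tg_dry - k*moisture = 131 - 9*0.6 = 125.6 deg C

125.6 deg C


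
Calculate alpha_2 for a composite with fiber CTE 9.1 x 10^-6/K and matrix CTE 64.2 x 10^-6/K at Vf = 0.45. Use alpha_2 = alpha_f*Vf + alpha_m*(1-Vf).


alpha_2 = alpha_f*Vf + alpha_m*(1-Vf) = 9.1*0.45 + 64.2*0.55 = 39.4 x 10^-6/K

39.4 x 10^-6/K


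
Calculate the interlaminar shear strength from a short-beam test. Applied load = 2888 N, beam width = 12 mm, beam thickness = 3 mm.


ILSS = 3F/(4bh) = 3*2888/(4*12*3) = 60.17 MPa

60.17 MPa


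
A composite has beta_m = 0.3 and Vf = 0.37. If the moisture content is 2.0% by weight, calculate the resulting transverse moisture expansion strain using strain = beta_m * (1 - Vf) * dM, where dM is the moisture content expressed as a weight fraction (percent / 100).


dM = 2.0/100 = 0.02
strain = beta_m * (1-Vf) * dM = 0.3 * 0.63 * 0.02 = 0.00378

0.00378


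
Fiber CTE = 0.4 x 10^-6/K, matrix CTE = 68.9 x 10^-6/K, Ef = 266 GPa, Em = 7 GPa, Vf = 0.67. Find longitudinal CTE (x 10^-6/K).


E1 = Ef*Vf + Em*(1-Vf) = 180.53
alpha_1 = (alpha_f*Ef*Vf + alpha_m*Em*(1-Vf))/E1 = 1.28 x 10^-6/K

1.28 x 10^-6/K


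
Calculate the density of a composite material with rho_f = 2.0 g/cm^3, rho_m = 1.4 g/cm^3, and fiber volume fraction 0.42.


rho_c = rho_f*Vf + rho_m*(1-Vf) = 2.0*0.42 + 1.4*0.58 = 1.652 g/cm^3

1.652 g/cm^3


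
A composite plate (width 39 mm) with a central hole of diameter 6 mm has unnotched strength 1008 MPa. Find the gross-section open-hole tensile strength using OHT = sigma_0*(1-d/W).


OHT = sigma_0*(1-d/W) = 1008*(1-6/39) = 852.9 MPa

852.9 MPa


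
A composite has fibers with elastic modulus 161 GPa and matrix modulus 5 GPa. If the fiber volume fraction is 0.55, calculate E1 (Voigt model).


E1 = Ef*Vf + Em*(1-Vf) = 161*0.55 + 5*0.45 = 90.8 GPa

90.8 GPa


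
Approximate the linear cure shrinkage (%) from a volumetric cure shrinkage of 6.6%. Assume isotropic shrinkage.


Linear shrinkage ≈ vol_shrink/3 = 6.6/3 = 2.2%

2.2%


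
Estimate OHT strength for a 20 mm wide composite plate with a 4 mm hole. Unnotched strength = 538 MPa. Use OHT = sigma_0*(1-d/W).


OHT = sigma_0*(1-d/W) = 538*(1-4/20) = 430.4 MPa

430.4 MPa


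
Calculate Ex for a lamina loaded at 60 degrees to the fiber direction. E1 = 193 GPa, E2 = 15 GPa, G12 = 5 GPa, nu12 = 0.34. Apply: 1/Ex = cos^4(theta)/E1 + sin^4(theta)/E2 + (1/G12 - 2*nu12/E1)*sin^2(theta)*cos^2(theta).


cos^4(60) = 0.0625, sin^4(60) = 0.5625, sin^2(60)*cos^2(60) = 0.1875
1/G12 - 2*nu12/E1 = 1/5 - 2*0.34/193 = 0.196477 GPa^-1
1/Ex = 0.0625/193 + 0.5625/15 + 0.196477*0.1875 = 0.0746632 GPa^-1
Ex = 13.39 GPa

13.39 GPa


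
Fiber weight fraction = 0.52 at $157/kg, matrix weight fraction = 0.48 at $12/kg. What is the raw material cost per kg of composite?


Cost = cost_f*Wf + cost_m*Wm = 157*0.52 + 12*0.48 = $87.4/kg

$87.4/kg


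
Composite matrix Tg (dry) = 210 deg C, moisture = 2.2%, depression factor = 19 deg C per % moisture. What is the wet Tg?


Tg_wet = Tg_dry - k*moisture = 210 - 19*2.2 = 168.2 deg C

168.2 deg C


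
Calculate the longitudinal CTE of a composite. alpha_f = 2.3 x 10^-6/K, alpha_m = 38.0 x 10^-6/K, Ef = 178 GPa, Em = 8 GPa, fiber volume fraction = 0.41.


E1 = Ef*Vf + Em*(1-Vf) = 77.7
alpha_1 = (alpha_f*Ef*Vf + alpha_m*Em*(1-Vf))/E1 = 4.47 x 10^-6/K

4.47 x 10^-6/K


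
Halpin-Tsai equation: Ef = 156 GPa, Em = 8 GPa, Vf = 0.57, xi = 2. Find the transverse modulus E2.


eta = (Ef/Em - 1)/(Ef/Em + xi) = (19.5 - 1)/(19.5 + 2) = 0.8605
E2 = Em*(1+xi*eta*Vf)/(1-eta*Vf) = 31.1 GPa

31.1 GPa


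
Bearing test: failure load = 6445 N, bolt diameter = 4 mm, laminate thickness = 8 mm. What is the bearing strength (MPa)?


sigma_br = F/(d*h) = 6445/(4*8) = 201.4 MPa

201.4 MPa


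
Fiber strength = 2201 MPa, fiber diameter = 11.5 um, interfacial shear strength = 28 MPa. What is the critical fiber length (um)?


Lc = sigma_f * d / (2 * tau_i) = 2201 * 11.5 / (2 * 28) = 452.0 um

452.0 um


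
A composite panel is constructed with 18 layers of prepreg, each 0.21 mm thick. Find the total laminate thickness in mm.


h = n * t_ply = 18 * 0.21 = 3.78 mm

3.78 mm


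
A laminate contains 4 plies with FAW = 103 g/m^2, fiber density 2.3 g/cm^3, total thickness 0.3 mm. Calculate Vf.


Vf = n * FAW / (rho_f * h * 1000) = 4 * 103 / (2.3 * 0.3 * 1000) = 0.5971

0.5971


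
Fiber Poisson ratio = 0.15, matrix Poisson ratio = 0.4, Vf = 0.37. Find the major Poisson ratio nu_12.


nu_12 = nu_f*Vf + nu_m*(1-Vf) = 0.15*0.37 + 0.4*0.63 = 0.3075

0.3075


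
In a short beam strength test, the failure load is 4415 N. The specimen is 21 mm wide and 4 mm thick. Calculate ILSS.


ILSS = 3F/(4bh) = 3*4415/(4*21*4) = 39.42 MPa

39.42 MPa


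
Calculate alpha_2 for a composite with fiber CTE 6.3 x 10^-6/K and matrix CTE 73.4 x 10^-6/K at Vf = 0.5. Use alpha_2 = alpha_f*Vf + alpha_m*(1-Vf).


alpha_2 = alpha_f*Vf + alpha_m*(1-Vf) = 6.3*0.5 + 73.4*0.5 = 39.9 x 10^-6/K

39.9 x 10^-6/K


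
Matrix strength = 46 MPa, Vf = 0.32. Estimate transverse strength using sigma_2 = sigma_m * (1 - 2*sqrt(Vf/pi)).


factor = 1 - 2*sqrt(0.32/pi) = 0.3617
sigma_2 = 46 * 0.3617 = 16.64 MPa

16.64 MPa


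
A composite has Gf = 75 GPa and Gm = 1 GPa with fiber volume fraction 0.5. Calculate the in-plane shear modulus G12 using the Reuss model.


1/G12 = Vf/Gf + (1-Vf)/Gm = 0.5/75 + 0.5/1
G12 = 1.97 GPa

1.97 GPa


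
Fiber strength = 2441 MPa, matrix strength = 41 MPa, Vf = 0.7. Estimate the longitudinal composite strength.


sigma_1 = sigma_f*Vf + sigma_m*(1-Vf) = 2441*0.7 + 41*0.3 = 1721.0 MPa

1721.0 MPa


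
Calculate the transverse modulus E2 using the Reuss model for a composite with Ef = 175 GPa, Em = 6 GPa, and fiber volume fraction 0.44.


1/E2 = Vf/Ef + (1-Vf)/Em = 0.44/175 + 0.56/6
E2 = 10.43 GPa

10.43 GPa


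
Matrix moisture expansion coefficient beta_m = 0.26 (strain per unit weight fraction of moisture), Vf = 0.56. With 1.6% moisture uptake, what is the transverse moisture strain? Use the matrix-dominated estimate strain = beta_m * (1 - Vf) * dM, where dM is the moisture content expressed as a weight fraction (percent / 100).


dM = 1.6/100 = 0.016
strain = beta_m * (1-Vf) * dM = 0.26 * 0.44 * 0.016 = 0.0018304

0.0018304


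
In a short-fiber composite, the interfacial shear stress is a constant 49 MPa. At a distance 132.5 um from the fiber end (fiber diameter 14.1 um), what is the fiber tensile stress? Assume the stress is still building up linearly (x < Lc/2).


Force balance: sigma_f * (pi*d^2/4) = tau * (pi*d) * x  ->  sigma_f = 4 * tau * x / d
sigma_f = 4 * 49 * 132.5 / 14.1 = 1841.8 MPa

1841.8 MPa


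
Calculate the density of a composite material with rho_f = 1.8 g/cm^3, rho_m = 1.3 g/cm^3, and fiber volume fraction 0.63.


rho_c = rho_f*Vf + rho_m*(1-Vf) = 1.8*0.63 + 1.3*0.37 = 1.615 g/cm^3

1.615 g/cm^3


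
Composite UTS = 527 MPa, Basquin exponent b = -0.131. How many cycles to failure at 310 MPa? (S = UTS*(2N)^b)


N = 0.5 * (S/UTS)^(1/b) = 0.5 * (310/527)^(1/-0.131) = 28.7159 cycles

28.7159 cycles


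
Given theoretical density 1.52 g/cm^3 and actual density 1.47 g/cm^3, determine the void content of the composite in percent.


Void% = (rho_theo - rho_actual)/rho_theo * 100 = (1.52 - 1.47)/1.52 * 100 = 3.29%

3.29%


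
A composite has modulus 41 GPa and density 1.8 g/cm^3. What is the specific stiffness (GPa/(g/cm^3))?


Specific stiffness = E/rho = 41/1.8 = 22.8 GPa/(g/cm^3)

22.8 GPa/(g/cm^3)


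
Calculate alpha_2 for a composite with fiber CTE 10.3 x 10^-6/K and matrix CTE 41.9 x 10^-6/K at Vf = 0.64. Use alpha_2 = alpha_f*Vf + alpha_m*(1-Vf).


alpha_2 = alpha_f*Vf + alpha_m*(1-Vf) = 10.3*0.64 + 41.9*0.36 = 21.7 x 10^-6/K

21.7 x 10^-6/K


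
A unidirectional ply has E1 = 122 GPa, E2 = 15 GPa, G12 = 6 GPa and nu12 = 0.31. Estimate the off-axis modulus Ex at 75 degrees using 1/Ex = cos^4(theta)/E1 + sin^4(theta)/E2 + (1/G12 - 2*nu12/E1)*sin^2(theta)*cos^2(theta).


cos^4(75) = 0.004487, sin^4(75) = 0.870513, sin^2(75)*cos^2(75) = 0.0625
1/G12 - 2*nu12/E1 = 1/6 - 2*0.31/122 = 0.161585 GPa^-1
1/Ex = 0.004487/122 + 0.870513/15 + 0.161585*0.0625 = 0.06817 GPa^-1
Ex = 14.67 GPa

14.67 GPa


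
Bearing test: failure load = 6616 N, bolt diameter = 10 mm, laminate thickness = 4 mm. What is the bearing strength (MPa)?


sigma_br = F/(d*h) = 6616/(10*4) = 165.4 MPa

165.4 MPa


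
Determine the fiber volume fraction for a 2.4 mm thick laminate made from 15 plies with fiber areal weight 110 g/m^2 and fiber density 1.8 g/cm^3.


Vf = n * FAW / (rho_f * h * 1000) = 15 * 110 / (1.8 * 2.4 * 1000) = 0.3819

0.3819


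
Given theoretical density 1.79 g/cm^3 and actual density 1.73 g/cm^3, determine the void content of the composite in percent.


Void% = (rho_theo - rho_actual)/rho_theo * 100 = (1.79 - 1.73)/1.79 * 100 = 3.35%

3.35%


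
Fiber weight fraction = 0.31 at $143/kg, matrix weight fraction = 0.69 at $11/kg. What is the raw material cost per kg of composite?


Cost = cost_f*Wf + cost_m*Wm = 143*0.31 + 11*0.69 = $51.92/kg

$51.92/kg


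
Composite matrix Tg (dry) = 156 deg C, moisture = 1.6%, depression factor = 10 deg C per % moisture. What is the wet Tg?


Tg_wet = Tg_dry - k*moisture = 156 - 10*1.6 = 140.0 deg C

140.0 deg C


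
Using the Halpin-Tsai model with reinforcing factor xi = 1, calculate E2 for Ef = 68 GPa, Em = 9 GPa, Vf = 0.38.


eta = (Ef/Em - 1)/(Ef/Em + xi) = (7.5556 - 1)/(7.5556 + 1) = 0.7662
E2 = Em*(1+xi*eta*Vf)/(1-eta*Vf) = 16.39 GPa

16.39 GPa


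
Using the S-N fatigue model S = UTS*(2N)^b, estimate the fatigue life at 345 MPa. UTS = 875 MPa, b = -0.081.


N = 0.5 * (S/UTS)^(1/b) = 0.5 * (345/875)^(1/-0.081) = 48860.4137 cycles

48860.4137 cycles


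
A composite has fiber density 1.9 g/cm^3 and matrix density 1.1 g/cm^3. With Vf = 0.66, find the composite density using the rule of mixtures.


rho_c = rho_f*Vf + rho_m*(1-Vf) = 1.9*0.66 + 1.1*0.34 = 1.628 g/cm^3

1.628 g/cm^3


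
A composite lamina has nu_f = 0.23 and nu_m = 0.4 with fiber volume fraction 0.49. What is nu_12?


nu_12 = nu_f*Vf + nu_m*(1-Vf) = 0.23*0.49 + 0.4*0.51 = 0.3167

0.3167


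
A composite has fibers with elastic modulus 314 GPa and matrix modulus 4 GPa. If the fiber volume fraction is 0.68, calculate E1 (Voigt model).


E1 = Ef*Vf + Em*(1-Vf) = 314*0.68 + 4*0.32 = 214.8 GPa

214.8 GPa


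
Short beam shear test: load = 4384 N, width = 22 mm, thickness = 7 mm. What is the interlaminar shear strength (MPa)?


ILSS = 3F/(4bh) = 3*4384/(4*22*7) = 21.35 MPa

21.35 MPa


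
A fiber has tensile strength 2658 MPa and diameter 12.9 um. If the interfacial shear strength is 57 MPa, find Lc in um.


Lc = sigma_f * d / (2 * tau_i) = 2658 * 12.9 / (2 * 57) = 300.8 um

300.8 um


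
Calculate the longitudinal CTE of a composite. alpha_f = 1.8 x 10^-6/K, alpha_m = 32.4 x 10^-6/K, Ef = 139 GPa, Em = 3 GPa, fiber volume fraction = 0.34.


E1 = Ef*Vf + Em*(1-Vf) = 49.24
alpha_1 = (alpha_f*Ef*Vf + alpha_m*Em*(1-Vf))/E1 = 3.03 x 10^-6/K

3.03 x 10^-6/K


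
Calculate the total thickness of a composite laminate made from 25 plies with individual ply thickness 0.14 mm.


h = n * t_ply = 25 * 0.14 = 3.5 mm

3.5 mm


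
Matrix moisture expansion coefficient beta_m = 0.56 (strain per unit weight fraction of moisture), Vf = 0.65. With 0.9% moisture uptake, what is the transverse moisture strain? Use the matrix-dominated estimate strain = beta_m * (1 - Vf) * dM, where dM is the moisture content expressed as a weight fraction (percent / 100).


dM = 0.9/100 = 0.009
strain = beta_m * (1-Vf) * dM = 0.56 * 0.35 * 0.009 = 0.001764

0.001764


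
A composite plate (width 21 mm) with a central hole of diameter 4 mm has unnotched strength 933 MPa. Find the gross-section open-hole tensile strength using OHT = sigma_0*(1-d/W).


OHT = sigma_0*(1-d/W) = 933*(1-4/21) = 755.3 MPa

755.3 MPa


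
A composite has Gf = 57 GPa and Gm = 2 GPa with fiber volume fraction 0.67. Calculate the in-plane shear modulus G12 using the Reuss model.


1/G12 = Vf/Gf + (1-Vf)/Gm = 0.67/57 + 0.33/2
G12 = 5.66 GPa

5.66 GPa


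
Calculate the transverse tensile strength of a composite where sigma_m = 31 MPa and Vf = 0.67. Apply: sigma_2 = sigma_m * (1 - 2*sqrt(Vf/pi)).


factor = 1 - 2*sqrt(0.67/pi) = 0.0764
sigma_2 = 31 * 0.0764 = 2.37 MPa

2.37 MPa


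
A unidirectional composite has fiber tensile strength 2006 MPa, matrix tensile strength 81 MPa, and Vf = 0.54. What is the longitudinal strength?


sigma_1 = sigma_f*Vf + sigma_m*(1-Vf) = 2006*0.54 + 81*0.46 = 1120.5 MPa

1120.5 MPa


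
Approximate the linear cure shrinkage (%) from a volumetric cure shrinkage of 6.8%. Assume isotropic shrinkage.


Linear shrinkage ≈ vol_shrink/3 = 6.8/3 = 2.267%

2.267%


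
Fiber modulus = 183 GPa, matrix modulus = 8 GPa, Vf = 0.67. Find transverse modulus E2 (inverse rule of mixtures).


1/E2 = Vf/Ef + (1-Vf)/Em = 0.67/183 + 0.33/8
E2 = 22.27 GPa

22.27 GPa


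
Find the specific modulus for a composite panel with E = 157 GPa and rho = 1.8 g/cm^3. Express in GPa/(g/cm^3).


Specific stiffness = E/rho = 157/1.8 = 87.2 GPa/(g/cm^3)

87.2 GPa/(g/cm^3)


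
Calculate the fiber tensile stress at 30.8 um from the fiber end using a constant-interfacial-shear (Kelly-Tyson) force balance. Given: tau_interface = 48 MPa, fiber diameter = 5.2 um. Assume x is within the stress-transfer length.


Force balance: sigma_f * (pi*d^2/4) = tau * (pi*d) * x  ->  sigma_f = 4 * tau * x / d
sigma_f = 4 * 48 * 30.8 / 5.2 = 1137.2 MPa

1137.2 MPa


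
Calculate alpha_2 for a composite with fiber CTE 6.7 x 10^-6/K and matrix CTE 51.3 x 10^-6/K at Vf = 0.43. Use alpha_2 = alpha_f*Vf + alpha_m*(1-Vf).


alpha_2 = alpha_f*Vf + alpha_m*(1-Vf) = 6.7*0.43 + 51.3*0.57 = 32.1 x 10^-6/K

32.1 x 10^-6/K


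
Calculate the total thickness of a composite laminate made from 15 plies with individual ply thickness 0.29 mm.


h = n * t_ply = 15 * 0.29 = 4.35 mm

4.35 mm


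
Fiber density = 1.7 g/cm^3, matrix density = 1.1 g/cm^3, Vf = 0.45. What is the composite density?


rho_c = rho_f*Vf + rho_m*(1-Vf) = 1.7*0.45 + 1.1*0.55 = 1.37 g/cm^3

1.37 g/cm^3


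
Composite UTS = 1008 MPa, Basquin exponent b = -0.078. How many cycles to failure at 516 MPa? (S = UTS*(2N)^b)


N = 0.5 * (S/UTS)^(1/b) = 0.5 * (516/1008)^(1/-0.078) = 2674.9396 cycles

2674.9396 cycles


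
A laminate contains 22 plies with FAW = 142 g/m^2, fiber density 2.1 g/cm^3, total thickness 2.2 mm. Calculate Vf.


Vf = n * FAW / (rho_f * h * 1000) = 22 * 142 / (2.1 * 2.2 * 1000) = 0.6762

0.6762


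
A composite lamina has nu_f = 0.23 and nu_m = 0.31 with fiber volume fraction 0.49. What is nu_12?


nu_12 = nu_f*Vf + nu_m*(1-Vf) = 0.23*0.49 + 0.31*0.51 = 0.2708

0.2708


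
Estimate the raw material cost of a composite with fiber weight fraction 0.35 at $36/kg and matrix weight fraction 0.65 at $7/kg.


Cost = cost_f*Wf + cost_m*Wm = 36*0.35 + 7*0.65 = $17.15/kg

$17.15/kg


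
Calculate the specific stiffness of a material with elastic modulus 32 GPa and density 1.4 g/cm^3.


Specific stiffness = E/rho = 32/1.4 = 22.9 GPa/(g/cm^3)

22.9 GPa/(g/cm^3)


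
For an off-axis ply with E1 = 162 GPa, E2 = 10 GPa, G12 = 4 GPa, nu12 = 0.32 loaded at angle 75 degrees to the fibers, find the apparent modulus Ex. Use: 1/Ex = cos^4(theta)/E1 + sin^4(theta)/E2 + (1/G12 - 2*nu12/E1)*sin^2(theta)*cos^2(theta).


cos^4(75) = 0.004487, sin^4(75) = 0.870513, sin^2(75)*cos^2(75) = 0.0625
1/G12 - 2*nu12/E1 = 1/4 - 2*0.32/162 = 0.246049 GPa^-1
1/Ex = 0.004487/162 + 0.870513/10 + 0.246049*0.0625 = 0.1024571 GPa^-1
Ex = 9.76 GPa

9.76 GPa
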